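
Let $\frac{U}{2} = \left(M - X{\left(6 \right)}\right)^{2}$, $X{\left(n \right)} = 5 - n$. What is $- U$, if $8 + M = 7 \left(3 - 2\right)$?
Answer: $0$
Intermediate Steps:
$M = -1$ ($M = -8 + 7 \left(3 - 2\right) = -8 + 7 \cdot 1 = -8 + 7 = -1$)
$U = 0$ ($U = 2 \left(-1 - \left(5 - 6\right)\right)^{2} = 2 \left(-1 - -1\right)^{2} = 2 \left(-1 + 1\right)^{2} = 2 \cdot 0^{2} = 2 \cdot 0 = 0$)
$- U = \left(-1\right) 0 = 0$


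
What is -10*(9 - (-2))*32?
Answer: -3520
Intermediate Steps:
-10*(9 - (-2))*32 = -10*(9 - 1*(-2))*32 = -10*(9 + 2)*32 = -10*11*32 = -110*32 = -3520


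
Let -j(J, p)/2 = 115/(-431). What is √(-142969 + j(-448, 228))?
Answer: 3*I*√2950885031/431 ≈ 378.11*I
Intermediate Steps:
j(J, p) = 230/431 (j(J, p) = -230/(-431) = -230*(-1)/431 = -2*(-115/431) = 230/431)
√(-142969 + j(-448, 228)) = √(-142969 + 230/431) = √(-61619409/431) = 3*I*√2950885031/431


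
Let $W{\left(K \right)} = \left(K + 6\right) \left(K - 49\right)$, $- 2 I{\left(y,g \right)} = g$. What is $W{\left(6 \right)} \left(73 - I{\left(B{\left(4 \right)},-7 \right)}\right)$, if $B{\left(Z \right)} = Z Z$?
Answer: $-35862$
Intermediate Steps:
$B{\left(Z \right)} = Z^{2}$
$I{\left(y,g \right)} = - \frac{g}{2}$
$W{\left(K \right)} = \left(-49 + K\right) \left(6 + K\right)$ ($W{\left(K \right)} = \left(6 + K\right) \left(-49 + K\right) = \left(-49 + K\right) \left(6 + K\right)$)
$W{\left(6 \right)} \left(73 - I{\left(B{\left(4 \right)},-7 \right)}\right) = \left(-294 + 6^{2} - 258\right) \left(73 - \left(- \frac{1}{2}\right) \left(-7\right)\right) = \left(-294 + 36 - 258\right) \left(73 - \frac{7}{2}\right) = - 516 \left(73 - \frac{7}{2}\right) = \left(-516\right) \frac{139}{2} = -35862$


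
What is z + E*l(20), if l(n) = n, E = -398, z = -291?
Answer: -8251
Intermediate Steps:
z + E*l(20) = -291 - 398*20 = -291 - 7960 = -8251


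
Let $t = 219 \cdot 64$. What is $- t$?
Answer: $-14016$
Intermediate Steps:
$t = 14016$
$- t = \left(-1\right) 14016 = -14016$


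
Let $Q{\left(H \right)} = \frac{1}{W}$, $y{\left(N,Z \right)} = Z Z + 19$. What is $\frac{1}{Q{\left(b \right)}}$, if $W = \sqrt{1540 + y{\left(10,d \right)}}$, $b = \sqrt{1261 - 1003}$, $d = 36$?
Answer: $\sqrt{2855} \approx 53.432$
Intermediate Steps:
$b = \sqrt{258} \approx 16.062$
$y{\left(N,Z \right)} = 19 + Z^{2}$ ($y{\left(N,Z \right)} = Z^{2} + 19 = 19 + Z^{2}$)
$W = \sqrt{2855}$ ($W = \sqrt{1540 + \left(19 + 36^{2}\right)} = \sqrt{1540 + \left(19 + 1296\right)} = \sqrt{1540 + 1315} = \sqrt{2855} \approx 53.432$)
$Q{\left(H \right)} = \frac{\sqrt{2855}}{2855}$ ($Q{\left(H \right)} = \frac{1}{\sqrt{2855}} = \frac{\sqrt{2855}}{2855}$)
$\frac{1}{Q{\left(b \right)}} = \frac{1}{\frac{1}{2855} \sqrt{2855}} = \sqrt{2855}$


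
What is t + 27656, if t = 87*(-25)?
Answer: 25481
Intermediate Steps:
t = -2175
t + 27656 = -2175 + 27656 = 25481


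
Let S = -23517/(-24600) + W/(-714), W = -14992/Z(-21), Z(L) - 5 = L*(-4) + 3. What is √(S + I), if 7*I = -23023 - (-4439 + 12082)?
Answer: I*√198546158505823842/6733020 ≈ 66.179*I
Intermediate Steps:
Z(L) = 8 - 4*L (Z(L) = 5 + (L*(-4) + 3) = 5 + (-4*L + 3) = 5 + (3 - 4*L) = 8 - 4*L)
W = -3748/23 (W = -14992/(8 - 4*(-21)) = -14992/(8 + 84) = -14992/92 = -14992*1/92 = -3748/23 ≈ -162.96)
S = 79732829/67330200 (S = -23517/(-24600) - 3748/23/(-714) = -23517*(-1/24600) - 3748/23*(-1/714) = 7839/8200 + 1874/8211 = 79732829/67330200 ≈ 1.1842)
I = -30666/7 (I = (-23023 - (-4439 + 12082))/7 = (-23023 - 1*7643)/7 = (-23023 - 7643)/7 = (⅐)*(-30666) = -30666/7 ≈ -4380.9)
√(S + I) = √(79732829/67330200 - 30666/7) = √(-294884254771/67330200) = I*√198546158505823842/6733020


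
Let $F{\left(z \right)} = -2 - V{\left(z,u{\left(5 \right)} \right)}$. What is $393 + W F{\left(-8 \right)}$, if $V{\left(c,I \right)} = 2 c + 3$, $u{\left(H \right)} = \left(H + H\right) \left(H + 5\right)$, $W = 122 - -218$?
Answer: $4133$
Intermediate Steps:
$W = 340$ ($W = 122 + 218 = 340$)
$u{\left(H \right)} = 2 H \left(5 + H\right)$
$V{\left(c,I \right)} = 3 + 2 c$
$F{\left(z \right)} = -5 - 2 z$ ($F{\left(z \right)} = -2 - \left(3 + 2 z\right) = -5 - 2 z$)
$393 + W F{\left(-8 \right)} = 393 + 340 \left(-5 - -16\right) = 393 + 340 \left(-5 + 16\right) = 393 + 340 \cdot 11 = 393 + 3740 = 4133$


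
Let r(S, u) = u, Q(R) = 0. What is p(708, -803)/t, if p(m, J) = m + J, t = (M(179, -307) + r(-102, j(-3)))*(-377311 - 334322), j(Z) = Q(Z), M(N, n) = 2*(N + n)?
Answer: -95/182178048 ≈ -5.2147e-7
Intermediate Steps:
M(N, n) = 2*N + 2*n
j(Z) = 0
t = 182178048 (t = ((2*179 + 2*(-307)) + 0)*(-377311 - 334322) = ((358 - 614) + 0)*(-711633) = (-256 + 0)*(-711633) = -256*(-711633) = 182178048)
p(m, J) = J + m
p(708, -803)/t = (-803 + 708)/182178048 = -95*1/182178048 = -95/182178048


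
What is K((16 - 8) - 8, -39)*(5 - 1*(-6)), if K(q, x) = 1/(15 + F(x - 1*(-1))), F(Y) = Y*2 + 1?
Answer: -11/60 ≈ -0.18333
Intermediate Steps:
F(Y) = 1 + 2*Y (F(Y) = 2*Y + 1 = 1 + 2*Y)
K(q, x) = 1/(18 + 2*x) (K(q, x) = 1/(15 + (1 + 2*(x - 1*(-1)))) = 1/(15 + (1 + 2*(x + 1))) = 1/(15 + (1 + 2*(1 + x))) = 1/(15 + (1 + (2 + 2*x))) = 1/(15 + (3 + 2*x)) = 1/(18 + 2*x))
K((16 - 8) - 8, -39)*(5 - 1*(-6)) = (1/(2*(9 - 39)))*(5 - 1*(-6)) = ((½)/(-30))*(5 + 6) = ((½)*(-1/30))*11 = -1/60*11 = -11/60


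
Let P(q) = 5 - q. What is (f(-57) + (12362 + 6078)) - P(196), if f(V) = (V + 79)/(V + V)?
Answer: 1061956/57 ≈ 18631.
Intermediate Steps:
f(V) = (79 + V)/(2*V) (f(V) = (79 + V)/((2*V)) = (79 + V)*(1/(2*V)) = (79 + V)/(2*V))
(f(-57) + (12362 + 6078)) - P(196) = ((1/2)*(79 - 57)/(-57) + (12362 + 6078)) - (5 - 1*196) = ((1/2)*(-1/57)*22 + 18440) - (5 - 196) = (-11/57 + 18440) - 1*(-191) = 1051069/57 + 191 = 1061956/57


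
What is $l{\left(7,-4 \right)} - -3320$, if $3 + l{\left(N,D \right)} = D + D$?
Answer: $3309$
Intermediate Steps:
$l{\left(N,D \right)} = -3 + 2 D$ ($l{\left(N,D \right)} = -3 + \left(D + D\right) = -3 + 2 D$)
$l{\left(7,-4 \right)} - -3320 = \left(-3 + 2 \left(-4\right)\right) - -3320 = \left(-3 - 8\right) + 3320 = -11 + 3320 = 3309$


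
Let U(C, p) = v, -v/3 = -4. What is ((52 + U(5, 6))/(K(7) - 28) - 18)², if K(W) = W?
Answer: 195364/441 ≈ 443.00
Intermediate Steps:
v = 12 (v = -3*(-4) = 12)
U(C, p) = 12
((52 + U(5, 6))/(K(7) - 28) - 18)² = ((52 + 12)/(7 - 28) - 18)² = (64/(-21) - 18)² = (64*(-1/21) - 18)² = (-64/21 - 18)² = (-442/21)² = 195364/441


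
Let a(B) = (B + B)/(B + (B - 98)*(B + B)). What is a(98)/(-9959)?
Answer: -2/9959 ≈ -0.00020082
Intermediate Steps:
a(B) = 2*B/(B + 2*B*(-98 + B)) (a(B) = (2*B)/(B + (-98 + B)*(2*B)) = (2*B)/(B + 2*B*(-98 + B)) = 2*B/(B + 2*B*(-98 + B)))
a(98)/(-9959) = (2/(-195 + 2*98))/(-9959) = (2/(-195 + 196))*(-1/9959) = (2/1)*(-1/9959) = (2*1)*(-1/9959) = 2*(-1/9959) = -2/9959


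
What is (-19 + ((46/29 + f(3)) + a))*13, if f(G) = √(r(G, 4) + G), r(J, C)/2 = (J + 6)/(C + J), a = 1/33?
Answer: -216268/957 + 13*√273/7 ≈ -195.30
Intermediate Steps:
a = 1/33 ≈ 0.030303
r(J, C) = 2*(6 + J)/(C + J) (r(J, C) = 2*((J + 6)/(C + J)) = 2*((6 + J)/(C + J)) = 2*(6 + J)/(C + J))
f(G) = √(G + 2*(6 + G)/(4 + G)) (f(G) = √(2*(6 + G)/(4 + G) + G) = √(G + 2*(6 + G)/(4 + G)))
(-19 + ((46/29 + f(3)) + a))*13 = (-19 + ((46/29 + √((12 + 3² + 6*3)/(4 + 3))) + 1/33))*13 = (-19 + ((46*(1/29) + √((12 + 9 + 18)/7)) + 1/33))*13 = (-19 + ((46/29 + √((⅐)*39)) + 1/33))*13 = (-19 + ((46/29 + √(39/7)) + 1/33))*13 = (-19 + ((46/29 + √273/7) + 1/33))*13 = (-19 + (1547/957 + √273/7))*13 = (-16636/957 + √273/7)*13 = -216268/957 + 13*√273/7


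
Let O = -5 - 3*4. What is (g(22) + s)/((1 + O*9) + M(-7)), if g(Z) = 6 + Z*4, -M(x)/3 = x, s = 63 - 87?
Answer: -70/131 ≈ -0.53435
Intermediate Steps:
s = -24
M(x) = -3*x
g(Z) = 6 + 4*Z
O = -17 (O = -5 - 12 = -17)
(g(22) + s)/((1 + O*9) + M(-7)) = ((6 + 4*22) - 24)/((1 - 17*9) - 3*(-7)) = ((6 + 88) - 24)/((1 - 153) + 21) = (94 - 24)/(-152 + 21) = 70/(-131) = 70*(-1/131) = -70/131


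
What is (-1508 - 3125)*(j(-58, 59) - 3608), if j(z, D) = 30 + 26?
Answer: 16456416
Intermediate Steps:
j(z, D) = 56
(-1508 - 3125)*(j(-58, 59) - 3608) = (-1508 - 3125)*(56 - 3608) = -4633*(-3552) = 16456416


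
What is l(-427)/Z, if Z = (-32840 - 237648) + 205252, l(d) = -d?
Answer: -427/65236 ≈ -0.0065455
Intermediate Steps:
Z = -65236 (Z = -270488 + 205252 = -65236)
l(-427)/Z = -1*(-427)/(-65236) = 427*(-1/65236) = -427/65236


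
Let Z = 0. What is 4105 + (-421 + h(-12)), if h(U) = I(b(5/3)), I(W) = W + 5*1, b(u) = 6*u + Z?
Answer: 3699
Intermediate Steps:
b(u) = 6*u (b(u) = 6*u + 0 = 6*u)
I(W) = 5 + W (I(W) = W + 5 = 5 + W)
h(U) = 15 (h(U) = 5 + 6*(5/3) = 5 + 10 = 15)
4105 + (-421 + h(-12)) = 4105 + (-421 + 15) = 4105 - 406 = 3699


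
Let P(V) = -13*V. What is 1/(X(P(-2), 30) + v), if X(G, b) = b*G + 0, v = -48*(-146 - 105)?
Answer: 1/12828 ≈ 7.7954e-5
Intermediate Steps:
v = 12048 (v = -48*(-251) = -1*(-12048) = 12048)
X(G, b) = G*b (X(G, b) = G*b + 0 = G*b)
1/(X(P(-2), 30) + v) = 1/(-13*(-2)*30 + 12048) = 1/(26*30 + 12048) = 1/(780 + 12048) = 1/12828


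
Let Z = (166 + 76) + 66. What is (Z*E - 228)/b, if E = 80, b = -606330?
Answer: -12206/303165 ≈ -0.040262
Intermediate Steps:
Z = 308 (Z = 242 + 66 = 308)
(Z*E - 228)/b = (308*80 - 228)/(-606330) = (24640 - 228)*(-1/606330) = 24412*(-1/606330) = -12206/303165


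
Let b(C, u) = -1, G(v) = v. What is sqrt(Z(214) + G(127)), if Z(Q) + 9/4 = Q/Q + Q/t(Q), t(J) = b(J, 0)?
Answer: I*sqrt(353)/2 ≈ 9.3941*I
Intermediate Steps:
t(J) = -1
Z(Q) = -5/4 - Q (Z(Q) = -9/4 + (Q/Q + Q/(-1)) = -9/4 + (1 + Q*(-1)) = -9/4 + (1 - Q) = -5/4 - Q)
sqrt(Z(214) + G(127)) = sqrt((-5/4 - 1*214) + 127) = sqrt((-5/4 - 214) + 127) = sqrt(-861/4 + 127) = sqrt(-353/4) = I*sqrt(353)/2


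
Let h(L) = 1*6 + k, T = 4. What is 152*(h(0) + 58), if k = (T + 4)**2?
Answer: 19456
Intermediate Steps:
k = 64 (k = (4 + 4)**2 = 8**2 = 64)
h(L) = 70 (h(L) = 1*6 + 64 = 6 + 64 = 70)
152*(h(0) + 58) = 152*(70 + 58) = 152*128 = 19456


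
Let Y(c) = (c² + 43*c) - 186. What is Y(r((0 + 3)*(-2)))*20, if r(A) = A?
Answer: -8160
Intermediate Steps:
Y(c) = -186 + c² + 43*c
Y(r((0 + 3)*(-2)))*20 = (-186 + ((0 + 3)*(-2))² + 43*((0 + 3)*(-2)))*20 = (-186 + (3*(-2))² + 43*(3*(-2)))*20 = (-186 + (-6)² + 43*(-6))*20 = (-186 + 36 - 258)*20 = -408*20 = -8160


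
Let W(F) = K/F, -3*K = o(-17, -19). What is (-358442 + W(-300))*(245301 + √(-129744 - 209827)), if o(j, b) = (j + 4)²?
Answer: -26377840493977/300 - 322597631*I*√339571/900 ≈ -8.7926e+10 - 2.0887e+8*I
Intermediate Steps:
o(j, b) = (4 + j)²
K = -169/3 (K = -(4 - 17)²/3 = -⅓*(-13)² = -⅓*169 = -169/3 ≈ -56.333)
W(F) = -169/(3*F)
(-358442 + W(-300))*(245301 + √(-129744 - 209827)) = (-358442 - 169/3/(-300))*(245301 + √(-129744 - 209827)) = (-358442 - 169/3*(-1/300))*(245301 + √(-339571)) = (-358442 + 169/900)*(245301 + I*√339571) = -322597631*(245301 + I*√339571)/900 = -26377840493977/300 - 322597631*I*√339571/900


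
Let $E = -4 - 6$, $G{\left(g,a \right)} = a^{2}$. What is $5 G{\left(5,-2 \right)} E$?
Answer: $-200$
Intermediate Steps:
$E = -10$ ($E = -4 - 6 = -10$)
$5 G{\left(5,-2 \right)} E = 5 \left(-2\right)^{2} \left(-10\right) = 5 \cdot 4 \left(-10\right) = 20 \left(-10\right) = -200$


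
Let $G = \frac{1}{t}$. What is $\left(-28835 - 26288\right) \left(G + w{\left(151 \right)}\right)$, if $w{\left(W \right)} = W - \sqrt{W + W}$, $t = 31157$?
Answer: $- \frac{259337619084}{31157} + 55123 \sqrt{302} \approx -7.3656 \cdot 10^{6}$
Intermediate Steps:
$G = \frac{1}{31157} \approx 3.2096 \cdot 10^{-5}$
$w{\left(W \right)} = W - \sqrt{2} \sqrt{W}$ ($w{\left(W \right)} = W - \sqrt{2 W} = W - \sqrt{2} \sqrt{W}$)
$\left(-28835 - 26288\right) \left(G + w{\left(151 \right)}\right) = \left(-28835 - 26288\right) \left(\frac{1}{31157} + \left(151 - \sqrt{2} \sqrt{151}\right)\right) = - 55123 \left(\frac{1}{31157} + \left(151 - \sqrt{302}\right)\right) = - 55123 \left(\frac{4704708}{31157} - \sqrt{302}\right) = - \frac{259337619084}{31157} + 55123 \sqrt{302}$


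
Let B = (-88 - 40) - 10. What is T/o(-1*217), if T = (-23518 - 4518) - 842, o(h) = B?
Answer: 4813/23 ≈ 209.26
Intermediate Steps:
B = -138 (B = -128 - 10 = -138)
o(h) = -138
T = -28878 (T = -28036 - 842 = -28878)
T/o(-1*217) = -28878/(-138) = -28878*(-1/138) = 4813/23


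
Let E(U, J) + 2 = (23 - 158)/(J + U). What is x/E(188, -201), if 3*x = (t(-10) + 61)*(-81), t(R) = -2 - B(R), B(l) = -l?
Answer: -17199/109 ≈ -157.79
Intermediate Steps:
t(R) = -2 + R (t(R) = -2 - (-1)*R = -2 + R)
E(U, J) = -2 - 135/(J + U) (E(U, J) = -2 + (23 - 158)/(J + U) = -2 - 135/(J + U))
x = -1323 (x = (((-2 - 10) + 61)*(-81))/3 = ((-12 + 61)*(-81))/3 = (49*(-81))/3 = (1/3)*(-3969) = -1323)
x/E(188, -201) = -1323*(-201 + 188)/(-135 - 2*(-201) - 2*188) = -1323*(-13/(-135 + 402 - 376)) = -1323/((-1/13*(-109))) = -1323/109/13 = -1323*13/109 = -17199/109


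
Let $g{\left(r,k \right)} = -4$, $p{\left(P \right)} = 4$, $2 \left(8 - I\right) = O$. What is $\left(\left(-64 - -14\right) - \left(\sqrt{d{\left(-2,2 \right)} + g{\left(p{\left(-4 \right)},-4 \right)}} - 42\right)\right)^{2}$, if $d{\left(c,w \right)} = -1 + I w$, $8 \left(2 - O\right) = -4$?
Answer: $\frac{\left(16 + \sqrt{34}\right)^{2}}{4} \approx 119.15$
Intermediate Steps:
$O = \frac{5}{2}$ ($O = 2 - - \frac{1}{2} = 2 + \frac{1}{2} = \frac{5}{2} \approx 2.5$)
$I = \frac{27}{4}$ ($I = 8 - \frac{5}{4} = \frac{27}{4} \approx 6.75$)
$d{\left(c,w \right)} = -1 + \frac{27 w}{4}$
$\left(\left(-64 - -14\right) - \left(\sqrt{d{\left(-2,2 \right)} + g{\left(p{\left(-4 \right)},-4 \right)}} - 42\right)\right)^{2} = \left(\left(-64 - -14\right) - \left(\sqrt{\left(-1 + \frac{27}{4} \cdot 2\right) - 4} - 42\right)\right)^{2} = \left(\left(-64 + 14\right) - \left(\sqrt{\left(-1 + \frac{27}{2}\right) - 4} - 42\right)\right)^{2} = \left(-50 - \left(\sqrt{\frac{25}{2} - 4} - 42\right)\right)^{2} = \left(-50 - \left(\sqrt{\frac{17}{2}} - 42\right)\right)^{2} = \left(-50 - \left(\frac{\sqrt{34}}{2} - 42\right)\right)^{2} = \left(-50 - \left(-42 + \frac{\sqrt{34}}{2}\right)\right)^{2} = \left(-50 + \left(42 - \frac{\sqrt{34}}{2}\right)\right)^{2} = \left(-8 - \frac{\sqrt{34}}{2}\right)^{2}$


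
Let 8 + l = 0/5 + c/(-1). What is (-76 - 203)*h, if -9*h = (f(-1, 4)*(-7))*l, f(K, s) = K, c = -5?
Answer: -651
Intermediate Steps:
l = -3 (l = -8 + (0/5 - 5/(-1)) = -8 + (0*(1/5) - 5*(-1)) = -8 + (0 + 5) = -8 + 5 = -3)
h = 7/3 (h = -(-1*(-7))*(-3)/9 = -7*(-3)/9 = -1/9*(-21) = 7/3 ≈ 2.3333)
(-76 - 203)*h = (-76 - 203)*(7/3) = -279*7/3 = -651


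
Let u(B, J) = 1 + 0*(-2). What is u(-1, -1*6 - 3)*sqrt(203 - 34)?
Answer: 13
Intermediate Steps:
u(B, J) = 1 (u(B, J) = 1 + 0 = 1)
u(-1, -1*6 - 3)*sqrt(203 - 34) = 1*sqrt(203 - 34) = 1*sqrt(169) = 1*13 = 13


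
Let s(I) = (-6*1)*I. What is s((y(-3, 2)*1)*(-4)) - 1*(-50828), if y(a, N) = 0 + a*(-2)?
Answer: 50972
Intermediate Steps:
y(a, N) = -2*a (y(a, N) = 0 - 2*a = -2*a)
s(I) = -6*I
s((y(-3, 2)*1)*(-4)) - 1*(-50828) = -6*-2*(-3)*1*(-4) - 1*(-50828) = -6*6*1*(-4) + 50828 = -36*(-4) + 50828 = -6*(-24) + 50828 = 144 + 50828 = 50972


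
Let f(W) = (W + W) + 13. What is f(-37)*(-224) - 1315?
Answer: 12349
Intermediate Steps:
f(W) = 13 + 2*W (f(W) = 2*W + 13 = 13 + 2*W)
f(-37)*(-224) - 1315 = (13 + 2*(-37))*(-224) - 1315 = (13 - 74)*(-224) - 1315 = -61*(-224) - 1315 = 13664 - 1315 = 12349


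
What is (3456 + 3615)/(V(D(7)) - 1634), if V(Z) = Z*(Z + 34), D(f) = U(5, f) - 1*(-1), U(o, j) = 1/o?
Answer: -176775/39794 ≈ -4.4423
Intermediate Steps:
D(f) = 6/5 (D(f) = 1/5 - 1*(-1) = 1/5 + 1 = 6/5)
V(Z) = Z*(34 + Z)
(3456 + 3615)/(V(D(7)) - 1634) = (3456 + 3615)/(6*(34 + 6/5)/5 - 1634) = 7071/((6/5)*(176/5) - 1634) = 7071/(1056/25 - 1634) = 7071/(-39794/25) = 7071*(-25/39794) = -176775/39794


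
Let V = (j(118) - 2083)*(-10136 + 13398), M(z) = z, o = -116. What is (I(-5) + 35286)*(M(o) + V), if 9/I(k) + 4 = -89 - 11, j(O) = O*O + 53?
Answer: 17797348692540/13 ≈ 1.3690e+12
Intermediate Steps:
j(O) = 53 + O² (j(O) = O² + 53 = 53 + O²)
V = 38798228 (V = ((53 + 118²) - 2083)*(-10136 + 13398) = ((53 + 13924) - 2083)*3262 = (13977 - 2083)*3262 = 11894*3262 = 38798228)
I(k) = -9/104 (I(k) = 9/(-4 + (-89 - 11)) = 9/(-4 - 100) = 9/(-104) = 9*(-1/104) = -9/104)
(I(-5) + 35286)*(M(o) + V) = (-9/104 + 35286)*(-116 + 38798228) = (3669735/104)*38798112 = 17797348692540/13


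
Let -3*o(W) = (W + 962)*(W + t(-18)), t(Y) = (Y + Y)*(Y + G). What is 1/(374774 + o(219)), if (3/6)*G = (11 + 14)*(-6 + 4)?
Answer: -1/1383735 ≈ -7.2268e-7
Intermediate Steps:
G = -100 (G = 2*((11 + 14)*(-6 + 4)) = 2*(25*(-2)) = 2*(-50) = -100)
t(Y) = 2*Y*(-100 + Y) (t(Y) = (Y + Y)*(Y - 100) = (2*Y)*(-100 + Y) = 2*Y*(-100 + Y))
o(W) = -(962 + W)*(4248 + W)/3 (o(W) = -(W + 962)*(W + 2*(-18)*(-100 - 18))/3 = -(962 + W)*(W + 2*(-18)*(-118))/3 = -(962 + W)*(W + 4248)/3 = -(962 + W)*(4248 + W)/3)
1/(374774 + o(219)) = 1/(374774 + (-1362192 - 5210/3*219 - 1/3*219**2)) = 1/(374774 + (-1362192 - 380330 - 1/3*47961)) = 1/(374774 + (-1362192 - 380330 - 15987)) = 1/(374774 - 1758509) = 1/(-1383735) = -1/1383735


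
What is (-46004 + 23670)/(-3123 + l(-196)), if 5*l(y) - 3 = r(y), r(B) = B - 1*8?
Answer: 55835/7908 ≈ 7.0606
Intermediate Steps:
r(B) = -8 + B (r(B) = B - 8 = -8 + B)
l(y) = -1 + y/5 (l(y) = ⅗ + (-8 + y)/5 = ⅗ + (-8/5 + y/5) = -1 + y/5)
(-46004 + 23670)/(-3123 + l(-196)) = (-46004 + 23670)/(-3123 + (-1 + (⅕)*(-196))) = -22334/(-3123 + (-1 - 196/5)) = -22334/(-3123 - 201/5) = -22334/(-15816/5) = -22334*(-5/15816) = 55835/7908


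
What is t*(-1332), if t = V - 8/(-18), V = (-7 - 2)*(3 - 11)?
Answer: -96496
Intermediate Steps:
V = 72 (V = -9*(-8) = 72)
t = 652/9 (t = 72 - 8/(-18) = 72 - 8*(-1/18) = 72 + 4/9 = 652/9 ≈ 72.444)
t*(-1332) = (652/9)*(-1332) = -96496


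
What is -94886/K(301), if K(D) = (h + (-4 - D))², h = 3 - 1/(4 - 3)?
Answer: -94886/91809 ≈ -1.0335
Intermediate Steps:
h = 2 (h = 3 - 1/1 = 3 - 1*1 = 3 - 1 = 2)
K(D) = (-2 - D)² (K(D) = (2 + (-4 - D))² = (-2 - D)²)
-94886/K(301) = -94886/(2 + 301)² = -94886/(303²) = -94886/91809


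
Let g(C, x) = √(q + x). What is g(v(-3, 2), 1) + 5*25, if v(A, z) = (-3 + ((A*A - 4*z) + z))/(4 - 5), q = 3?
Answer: 127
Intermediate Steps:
v(A, z) = 3 - A² + 3*z (v(A, z) = (-3 + ((A² - 4*z) + z))/(-1) = (-3 + (A² - 3*z))*(-1) = (-3 + A² - 3*z)*(-1) = 3 - A² + 3*z)
g(C, x) = √(3 + x)
g(v(-3, 2), 1) + 5*25 = √(3 + 1) + 5*25 = √4 + 125 = 2 + 125 = 127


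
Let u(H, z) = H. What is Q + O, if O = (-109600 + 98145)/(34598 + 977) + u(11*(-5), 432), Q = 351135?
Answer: 2497931909/7115 ≈ 3.5108e+5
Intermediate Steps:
O = -393616/7115 (O = (-109600 + 98145)/(34598 + 977) + 11*(-5) = -11455/35575 - 55 = -11455*1/35575 - 55 = -2291/7115 - 55 = -393616/7115 ≈ -55.322)
Q + O = 351135 - 393616/7115 = 2497931909/7115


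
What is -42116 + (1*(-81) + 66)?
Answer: -42131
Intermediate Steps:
-42116 + (1*(-81) + 66) = -42116 + (-81 + 66) = -42116 - 15 = -42131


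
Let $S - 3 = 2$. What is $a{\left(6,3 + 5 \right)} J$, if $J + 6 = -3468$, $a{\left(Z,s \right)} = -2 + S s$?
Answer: $-132012$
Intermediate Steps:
$S = 5$ ($S = 3 + 2 = 5$)
$a{\left(Z,s \right)} = -2 + 5 s$
$J = -3474$ ($J = -6 - 3468 = -3474$)
$a{\left(6,3 + 5 \right)} J = \left(-2 + 5 \left(3 + 5\right)\right) \left(-3474\right) = \left(-2 + 5 \cdot 8\right) \left(-3474\right) = \left(-2 + 40\right) \left(-3474\right) = 38 \left(-3474\right) = -132012$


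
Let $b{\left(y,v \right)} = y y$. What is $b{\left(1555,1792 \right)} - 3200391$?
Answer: $-782366$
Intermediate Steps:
$b{\left(y,v \right)} = y^{2}$
$b{\left(1555,1792 \right)} - 3200391 = 1555^{2} - 3200391 = 2418025 - 3200391 = -782366$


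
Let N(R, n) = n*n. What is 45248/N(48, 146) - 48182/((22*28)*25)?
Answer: -41278539/41033300 ≈ -1.0060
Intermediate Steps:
N(R, n) = n²
45248/N(48, 146) - 48182/((22*28)*25) = 45248/(146²) - 48182/((22*28)*25) = 45248/21316 - 48182/(616*25) = 45248*(1/21316) - 48182/15400 = 11312/5329 - 48182*1/15400 = 11312/5329 - 24091/7700 = -41278539/41033300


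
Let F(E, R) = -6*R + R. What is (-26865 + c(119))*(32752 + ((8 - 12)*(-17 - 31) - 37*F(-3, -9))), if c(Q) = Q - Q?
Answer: -840310335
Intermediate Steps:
F(E, R) = -5*R
c(Q) = 0
(-26865 + c(119))*(32752 + ((8 - 12)*(-17 - 31) - 37*F(-3, -9))) = (-26865 + 0)*(32752 + ((8 - 12)*(-17 - 31) - (-185)*(-9))) = -26865*(32752 + (-4*(-48) - 37*45)) = -26865*(32752 + (192 - 1665)) = -26865*(32752 - 1473) = -26865*31279 = -840310335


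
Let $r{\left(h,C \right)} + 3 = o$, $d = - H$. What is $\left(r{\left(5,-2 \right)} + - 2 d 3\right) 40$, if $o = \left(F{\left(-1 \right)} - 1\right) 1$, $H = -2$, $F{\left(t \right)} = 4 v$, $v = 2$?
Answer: $-320$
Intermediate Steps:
$F{\left(t \right)} = 8$ ($F{\left(t \right)} = 4 \cdot 2 = 8$)
$d = 2$ ($d = \left(-1\right) \left(-2\right) = 2$)
$o = 7$ ($o = \left(8 - 1\right) 1 = 7 \cdot 1 = 7$)
$r{\left(h,C \right)} = 4$ ($r{\left(h,C \right)} = -3 + 7 = 4$)
$\left(r{\left(5,-2 \right)} + - 2 d 3\right) 40 = \left(4 + \left(-2\right) 2 \cdot 3\right) 40 = \left(4 - 12\right) 40 = \left(-8\right) 40 = -320$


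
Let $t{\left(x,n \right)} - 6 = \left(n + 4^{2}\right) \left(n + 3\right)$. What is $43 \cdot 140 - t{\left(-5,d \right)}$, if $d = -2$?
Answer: $6000$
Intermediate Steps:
$t{\left(x,n \right)} = 6 + \left(3 + n\right) \left(16 + n\right)$ ($t{\left(x,n \right)} = 6 + \left(n + 4^{2}\right) \left(n + 3\right) = 6 + \left(n + 16\right) \left(3 + n\right) = 6 + \left(16 + n\right) \left(3 + n\right) = 6 + \left(3 + n\right) \left(16 + n\right)$)
$43 \cdot 140 - t{\left(-5,d \right)} = 43 \cdot 140 - \left(54 + \left(-2\right)^{2} + 19 \left(-2\right)\right) = 6020 - \left(54 + 4 - 38\right) = 6020 - 20 = 6000$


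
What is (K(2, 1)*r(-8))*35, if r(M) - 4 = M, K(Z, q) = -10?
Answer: 1400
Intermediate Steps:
r(M) = 4 + M
(K(2, 1)*r(-8))*35 = -10*(4 - 8)*35 = -10*(-4)*35 = 40*35 = 1400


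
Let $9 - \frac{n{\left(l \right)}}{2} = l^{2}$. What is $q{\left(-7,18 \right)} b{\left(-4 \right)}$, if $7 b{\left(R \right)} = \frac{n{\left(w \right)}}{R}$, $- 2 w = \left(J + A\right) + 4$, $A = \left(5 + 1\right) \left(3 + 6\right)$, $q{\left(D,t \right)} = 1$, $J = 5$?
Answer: $\frac{3933}{56} \approx 70.232$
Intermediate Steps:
$A = 54$ ($A = 6 \cdot 9 = 54$)
$w = - \frac{63}{2}$ ($w = - \frac{\left(5 + 54\right) + 4}{2} = - \frac{59 + 4}{2} = \left(- \frac{1}{2}\right) 63 = - \frac{63}{2} \approx -31.5$)
$n{\left(l \right)} = 18 - 2 l^{2}$
$b{\left(R \right)} = - \frac{3933}{14 R}$ ($b{\left(R \right)} = \frac{\left(18 - 2 \left(- \frac{63}{2}\right)^{2}\right) \frac{1}{R}}{7} = \frac{\left(18 - \frac{3969}{2}\right) \frac{1}{R}}{7} = \frac{\left(- \frac{3933}{2}\right) \frac{1}{R}}{7} = - \frac{3933}{14 R}$)
$q{\left(-7,18 \right)} b{\left(-4 \right)} = 1 \left(- \frac{3933}{14 \left(-4\right)}\right) = 1 \left(\left(- \frac{3933}{14}\right) \left(- \frac{1}{4}\right)\right) = 1 \cdot \frac{3933}{56} = \frac{3933}{56}$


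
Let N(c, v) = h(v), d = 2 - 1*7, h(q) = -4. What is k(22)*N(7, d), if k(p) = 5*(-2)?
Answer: 40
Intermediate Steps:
d = -5 (d = 2 - 7 = -5)
N(c, v) = -4
k(p) = -10
k(22)*N(7, d) = -10*(-4) = 40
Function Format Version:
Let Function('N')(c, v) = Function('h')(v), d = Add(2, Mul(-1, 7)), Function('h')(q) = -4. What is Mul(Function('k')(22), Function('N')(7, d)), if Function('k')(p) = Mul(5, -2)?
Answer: 40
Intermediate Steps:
d = -5 (d = Add(2, -7) = -5)
Function('N')(c, v) = -4
Function('k')(p) = -10
Mul(Function('k')(22), Function('N')(7, d)) = Mul(-10, -4) = 40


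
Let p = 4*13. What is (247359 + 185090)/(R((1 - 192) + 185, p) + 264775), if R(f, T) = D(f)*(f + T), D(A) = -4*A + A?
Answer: 432449/265603 ≈ 1.6282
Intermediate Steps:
p = 52
D(A) = -3*A
R(f, T) = -3*f*(T + f) (R(f, T) = (-3*f)*(f + T) = (-3*f)*(T + f) = -3*f*(T + f))
(247359 + 185090)/(R((1 - 192) + 185, p) + 264775) = (247359 + 185090)/(-3*((1 - 192) + 185)*(52 + ((1 - 192) + 185)) + 264775) = 432449/(-3*(-191 + 185)*(52 + (-191 + 185)) + 264775) = 432449/(-3*(-6)*(52 - 6) + 264775) = 432449/(-3*(-6)*46 + 264775) = 432449/(828 + 264775) = 432449/265603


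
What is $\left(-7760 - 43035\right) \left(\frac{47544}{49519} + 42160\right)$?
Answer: $- \frac{106048205224280}{49519} \approx -2.1416 \cdot 10^{9}$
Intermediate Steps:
$\left(-7760 - 43035\right) \left(\frac{47544}{49519} + 42160\right) = - 50795 \left(47544 \cdot \frac{1}{49519} + 42160\right) = - 50795 \left(\frac{47544}{49519} + 42160\right) = \left(-50795\right) \frac{2087768584}{49519} = - \frac{106048205224280}{49519}$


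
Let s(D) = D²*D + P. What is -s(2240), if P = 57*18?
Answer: -11239425026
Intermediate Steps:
P = 1026
s(D) = 1026 + D³ (s(D) = D²*D + 1026 = D³ + 1026 = 1026 + D³)
-s(2240) = -(1026 + 2240³) = -(1026 + 11239424000) = -1*11239425026 = -11239425026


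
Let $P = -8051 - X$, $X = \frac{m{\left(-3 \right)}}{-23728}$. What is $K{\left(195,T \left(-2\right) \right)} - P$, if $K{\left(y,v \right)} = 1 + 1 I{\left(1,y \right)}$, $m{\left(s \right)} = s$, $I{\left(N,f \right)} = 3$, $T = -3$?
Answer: $\frac{191129043}{23728} \approx 8055.0$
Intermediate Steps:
$X = \frac{3}{23728}$ ($X = - \frac{3}{-23728} = \left(-3\right) \left(- \frac{1}{23728}\right) = \frac{3}{23728} \approx 0.00012643$)
$K{\left(y,v \right)} = 4$ ($K{\left(y,v \right)} = 1 + 1 \cdot 3 = 1 + 3 = 4$)
$P = - \frac{191034131}{23728}$ ($P = -8051 - \frac{3}{23728} = - \frac{191034131}{23728} \approx -8051.0$)
$K{\left(195,T \left(-2\right) \right)} - P = 4 - - \frac{191034131}{23728} = 4 + \frac{191034131}{23728} = \frac{191129043}{23728}$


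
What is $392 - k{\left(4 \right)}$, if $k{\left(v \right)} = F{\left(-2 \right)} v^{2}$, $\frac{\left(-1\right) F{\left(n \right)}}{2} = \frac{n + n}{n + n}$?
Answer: $424$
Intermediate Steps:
$F{\left(n \right)} = -2$ ($F{\left(n \right)} = - 2 \frac{n + n}{n + n} = - 2 \frac{2 n}{2 n} = - 2 \cdot 2 n \frac{1}{2 n} = \left(-2\right) 1 = -2$)
$k{\left(v \right)} = - 2 v^{2}$
$392 - k{\left(4 \right)} = 392 - - 2 \cdot 4^{2} = 392 - \left(-2\right) 16 = 392 - -32 = 392 + 32 = 424$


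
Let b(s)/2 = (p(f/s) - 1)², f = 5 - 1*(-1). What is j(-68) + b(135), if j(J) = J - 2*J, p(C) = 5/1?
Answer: 100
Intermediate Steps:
f = 6 (f = 5 + 1 = 6)
p(C) = 5 (p(C) = 5*1 = 5)
j(J) = -J
b(s) = 32 (b(s) = 2*(5 - 1)² = 2*4² = 2*16 = 32)
j(-68) + b(135) = -1*(-68) + 32 = 68 + 32 = 100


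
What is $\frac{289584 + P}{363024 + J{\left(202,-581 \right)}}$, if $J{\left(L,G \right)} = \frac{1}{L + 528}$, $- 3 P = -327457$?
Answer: $\frac{873232570}{795022563} \approx 1.0984$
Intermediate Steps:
$P = \frac{327457}{3}$ ($P = \left(- \frac{1}{3}\right) \left(-327457\right) = \frac{327457}{3} \approx 1.0915 \cdot 10^{5}$)
$J{\left(L,G \right)} = \frac{1}{528 + L}$
$\frac{289584 + P}{363024 + J{\left(202,-581 \right)}} = \frac{289584 + \frac{327457}{3}}{363024 + \frac{1}{528 + 202}} = \frac{1196209}{3 \left(363024 + \frac{1}{730}\right)} = \frac{1196209}{3 \cdot \frac{265007521}{730}} = \frac{1196209}{3} \cdot \frac{730}{265007521} = \frac{873232570}{795022563}$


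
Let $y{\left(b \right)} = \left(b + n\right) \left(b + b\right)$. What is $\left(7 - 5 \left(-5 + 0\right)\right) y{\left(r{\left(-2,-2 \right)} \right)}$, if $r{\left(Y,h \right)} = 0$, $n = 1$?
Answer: $0$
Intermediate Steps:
$y{\left(b \right)} = 2 b \left(1 + b\right)$ ($y{\left(b \right)} = \left(b + 1\right) \left(b + b\right) = \left(1 + b\right) 2 b = 2 b \left(1 + b\right)$)
$\left(7 - 5 \left(-5 + 0\right)\right) y{\left(r{\left(-2,-2 \right)} \right)} = \left(7 - 5 \left(-5 + 0\right)\right) 2 \cdot 0 \left(1 + 0\right) = \left(7 - -25\right) 2 \cdot 0 \cdot 1 = \left(7 + 25\right) 0 = 32 \cdot 0 = 0$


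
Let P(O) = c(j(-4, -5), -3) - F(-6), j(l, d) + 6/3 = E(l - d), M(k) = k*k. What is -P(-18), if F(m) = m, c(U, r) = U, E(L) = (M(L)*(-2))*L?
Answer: -2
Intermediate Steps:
M(k) = k**2
E(L) = -2*L**3 (E(L) = (L**2*(-2))*L = (-2*L**2)*L = -2*L**3)
j(l, d) = -2 - 2*(l - d)**3
P(O) = 2 (P(O) = (-2 + 2*(-5 - 1*(-4))**3) - 1*(-6) = (-2 + 2*(-5 + 4)**3) + 6 = (-2 + 2*(-1)**3) + 6 = (-2 + 2*(-1)) + 6 = (-2 - 2) + 6 = -4 + 6 = 2)
-P(-18) = -1*2 = -2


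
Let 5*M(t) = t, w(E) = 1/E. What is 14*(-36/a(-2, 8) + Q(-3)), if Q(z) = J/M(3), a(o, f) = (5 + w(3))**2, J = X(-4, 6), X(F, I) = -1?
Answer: -3941/96 ≈ -41.052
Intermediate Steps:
M(t) = t/5
J = -1
a(o, f) = 256/9 (a(o, f) = (5 + 1/3)**2 = (16/3)**2 = 256/9)
Q(z) = -5/3 (Q(z) = -1/((1/5)*3) = -1/3/5 = -1*5/3 = -5/3)
14*(-36/a(-2, 8) + Q(-3)) = 14*(-36/256/9 - 5/3) = 14*(-36*9/256 - 5/3) = 14*(-81/64 - 5/3) = 14*(-563/192) = -3941/96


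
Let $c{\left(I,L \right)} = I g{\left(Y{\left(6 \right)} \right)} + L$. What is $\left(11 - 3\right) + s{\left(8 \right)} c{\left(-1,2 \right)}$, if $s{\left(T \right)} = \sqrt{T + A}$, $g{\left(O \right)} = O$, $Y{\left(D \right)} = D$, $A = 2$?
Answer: $8 - 4 \sqrt{10} \approx -4.6491$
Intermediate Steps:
$c{\left(I,L \right)} = L + 6 I$ ($c{\left(I,L \right)} = I 6 + L = 6 I + L = L + 6 I$)
$s{\left(T \right)} = \sqrt{2 + T}$ ($s{\left(T \right)} = \sqrt{T + 2} = \sqrt{2 + T}$)
$\left(11 - 3\right) + s{\left(8 \right)} c{\left(-1,2 \right)} = \left(11 - 3\right) + \sqrt{2 + 8} \left(2 + 6 \left(-1\right)\right) = 8 + \sqrt{10} \left(2 - 6\right) = 8 + \sqrt{10} \left(-4\right) = 8 - 4 \sqrt{10}$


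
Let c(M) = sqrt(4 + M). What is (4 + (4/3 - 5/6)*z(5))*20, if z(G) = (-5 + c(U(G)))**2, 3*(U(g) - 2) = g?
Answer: 1220/3 - 100*sqrt(69)/3 ≈ 129.78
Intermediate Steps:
U(g) = 2 + g/3
z(G) = (-5 + sqrt(6 + G/3))**2 (z(G) = (-5 + sqrt(4 + (2 + G/3)))**2 = (-5 + sqrt(6 + G/3))**2)
(4 + (4/3 - 5/6)*z(5))*20 = (4 + (4/3 - 5/6)*((-15 + sqrt(3)*sqrt(18 + 5))**2/9))*20 = (4 + (4*(1/3) - 5*1/6)*((-15 + sqrt(3)*sqrt(23))**2/9))*20 = (4 + (4/3 - 5/6)*((-15 + sqrt(69))**2/9))*20 = (4 + ((-15 + sqrt(69))**2/9)/2)*20 = (4 + (-15 + sqrt(69))**2/18)*20 = 80 + 10*(-15 + sqrt(69))**2/9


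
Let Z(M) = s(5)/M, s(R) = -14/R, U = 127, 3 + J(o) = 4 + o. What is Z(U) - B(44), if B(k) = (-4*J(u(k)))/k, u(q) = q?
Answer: 28421/6985 ≈ 4.0689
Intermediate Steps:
J(o) = 1 + o (J(o) = -3 + (4 + o) = 1 + o)
B(k) = (-4 - 4*k)/k (B(k) = (-4*(1 + k))/k = (-4 - 4*k)/k)
Z(M) = -14/(5*M) (Z(M) = (-14/5)/M = (-14*⅕)/M = -14/(5*M))
Z(U) - B(44) = -14/5/127 - (-4 - 4/44) = -14/5*1/127 - (-4 - 4*1/44) = -14/635 - (-4 - 1/11) = -14/635 - 1*(-45/11) = -14/635 + 45/11 = 28421/6985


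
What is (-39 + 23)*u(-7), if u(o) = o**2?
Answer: -784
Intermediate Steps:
(-39 + 23)*u(-7) = (-39 + 23)*(-7)**2 = -16*49 = -784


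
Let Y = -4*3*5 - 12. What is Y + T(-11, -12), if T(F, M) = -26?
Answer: -98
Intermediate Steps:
Y = -72 (Y = -12*5 - 12 = -60 - 12 = -72)
Y + T(-11, -12) = -72 - 26 = -98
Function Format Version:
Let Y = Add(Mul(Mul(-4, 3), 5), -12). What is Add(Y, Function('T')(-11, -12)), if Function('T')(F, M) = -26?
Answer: -98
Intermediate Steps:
Y = -72 (Y = Add(Mul(-12, 5), -12) = Add(-60, -12) = -72)
Add(Y, Function('T')(-11, -12)) = Add(-72, -26) = -98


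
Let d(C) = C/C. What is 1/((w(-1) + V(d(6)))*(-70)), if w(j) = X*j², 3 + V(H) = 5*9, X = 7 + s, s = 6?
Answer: -1/3850 ≈ -0.00025974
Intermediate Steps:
d(C) = 1
X = 13 (X = 7 + 6 = 13)
V(H) = 42 (V(H) = -3 + 5*9 = -3 + 45 = 42)
w(j) = 13*j²
1/((w(-1) + V(d(6)))*(-70)) = 1/((13*(-1)² + 42)*(-70)) = 1/((13*1 + 42)*(-70)) = 1/((13 + 42)*(-70)) = 1/(55*(-70)) = 1/(-3850) = -1/3850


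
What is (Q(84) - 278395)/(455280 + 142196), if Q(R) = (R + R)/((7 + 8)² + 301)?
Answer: -73217801/157136188 ≈ -0.46595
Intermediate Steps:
Q(R) = R/263 (Q(R) = (2*R)/(15² + 301) = (2*R)/(225 + 301) = (2*R)/526 = (2*R)*(1/526) = R/263)
(Q(84) - 278395)/(455280 + 142196) = ((1/263)*84 - 278395)/(455280 + 142196) = (84/263 - 278395)/597476 = -73217801/263*1/597476 = -73217801/157136188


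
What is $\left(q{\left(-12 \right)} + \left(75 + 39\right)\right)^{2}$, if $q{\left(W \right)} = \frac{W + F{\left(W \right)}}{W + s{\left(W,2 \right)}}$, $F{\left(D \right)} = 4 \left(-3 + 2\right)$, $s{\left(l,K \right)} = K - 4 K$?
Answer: $\frac{1069156}{81} \approx 13199.0$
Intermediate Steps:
$s{\left(l,K \right)} = - 3 K$ ($s{\left(l,K \right)} = K - 4 K = - 3 K$)
$F{\left(D \right)} = -4$ ($F{\left(D \right)} = 4 \left(-1\right) = -4$)
$q{\left(W \right)} = \frac{-4 + W}{-6 + W}$ ($q{\left(W \right)} = \frac{W - 4}{W - 6} = \frac{-4 + W}{W - 6} = \frac{-4 + W}{-6 + W}$)
$\left(q{\left(-12 \right)} + \left(75 + 39\right)\right)^{2} = \left(\frac{-4 - 12}{-6 - 12} + \left(75 + 39\right)\right)^{2} = \left(\frac{1}{-18} \left(-16\right) + 114\right)^{2} = \left(\left(- \frac{1}{18}\right) \left(-16\right) + 114\right)^{2} = \left(\frac{8}{9} + 114\right)^{2} = \left(\frac{1034}{9}\right)^{2} = \frac{1069156}{81}$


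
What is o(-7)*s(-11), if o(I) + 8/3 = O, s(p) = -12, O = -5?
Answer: 92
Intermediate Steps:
o(I) = -23/3 (o(I) = -8/3 - 5 = -23/3)
o(-7)*s(-11) = -23/3*(-12) = 92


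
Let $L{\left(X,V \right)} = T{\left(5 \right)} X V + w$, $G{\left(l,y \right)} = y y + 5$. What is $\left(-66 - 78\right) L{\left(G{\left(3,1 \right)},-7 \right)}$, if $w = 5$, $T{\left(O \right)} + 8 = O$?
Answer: $-18864$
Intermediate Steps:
$T{\left(O \right)} = -8 + O$
$G{\left(l,y \right)} = 5 + y^{2}$ ($G{\left(l,y \right)} = y^{2} + 5 = 5 + y^{2}$)
$L{\left(X,V \right)} = 5 - 3 V X$ ($L{\left(X,V \right)} = \left(-8 + 5\right) X V + 5 = - 3 X V + 5 = - 3 V X + 5 = 5 - 3 V X$)
$\left(-66 - 78\right) L{\left(G{\left(3,1 \right)},-7 \right)} = \left(-66 - 78\right) \left(5 - - 21 \left(5 + 1^{2}\right)\right) = \left(-66 - 78\right) \left(5 - - 21 \left(5 + 1\right)\right) = - 144 \left(5 - \left(-21\right) 6\right) = - 144 \left(5 + 126\right) = \left(-144\right) 131 = -18864$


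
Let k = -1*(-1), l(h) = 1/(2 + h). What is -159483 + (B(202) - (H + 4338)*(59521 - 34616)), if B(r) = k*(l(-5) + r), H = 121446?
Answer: -9398429404/3 ≈ -3.1328e+9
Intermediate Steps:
k = 1
B(r) = -1/3 + r (B(r) = 1*(1/(2 - 5) + r) = 1*(1/(-3) + r) = 1*(-1/3 + r) = -1/3 + r)
-159483 + (B(202) - (H + 4338)*(59521 - 34616)) = -159483 + ((-1/3 + 202) - (121446 + 4338)*(59521 - 34616)) = -159483 + (605/3 - 125784*24905) = -159483 + (605/3 - 1*3132650520) = -159483 + (605/3 - 3132650520) = -159483 - 9397950955/3 = -9398429404/3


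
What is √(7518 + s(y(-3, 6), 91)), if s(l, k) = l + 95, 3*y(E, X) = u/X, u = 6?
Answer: 2*√17130/3 ≈ 87.254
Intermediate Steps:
y(E, X) = 2/X (y(E, X) = (6/X)/3 = 2/X)
s(l, k) = 95 + l
√(7518 + s(y(-3, 6), 91)) = √(7518 + (95 + 2/6)) = √(7518 + (95 + 2*(⅙))) = √(7518 + (95 + ⅓)) = √(7518 + 286/3) = √(22840/3) = 2*√17130/3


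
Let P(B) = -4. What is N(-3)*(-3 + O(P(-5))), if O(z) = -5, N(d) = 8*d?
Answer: 192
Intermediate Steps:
N(-3)*(-3 + O(P(-5))) = (8*(-3))*(-3 - 5) = -24*(-8) = 192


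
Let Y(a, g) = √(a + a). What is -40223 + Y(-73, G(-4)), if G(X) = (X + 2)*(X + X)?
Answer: -40223 + I*√146 ≈ -40223.0 + 12.083*I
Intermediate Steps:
G(X) = 2*X*(2 + X) (G(X) = (2 + X)*(2*X) = 2*X*(2 + X))
Y(a, g) = √2*√a (Y(a, g) = √(2*a) = √2*√a)
-40223 + Y(-73, G(-4)) = -40223 + √2*√(-73) = -40223 + √2*(I*√73) = -40223 + I*√146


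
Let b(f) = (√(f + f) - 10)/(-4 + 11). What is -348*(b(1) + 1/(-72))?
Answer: 21083/42 - 348*√2/7 ≈ 431.67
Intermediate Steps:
b(f) = -10/7 + √2*√f/7 (b(f) = (√(2*f) - 10)/7 = (√2*√f - 10)*(⅐) = (-10 + √2*√f)*(⅐) = -10/7 + √2*√f/7)
-348*(b(1) + 1/(-72)) = -348*((-10/7 + √2*√1/7) + 1/(-72)) = -348*((-10/7 + (⅐)*√2*1) - 1/72) = -348*((-10/7 + √2/7) - 1/72) = -348*(-727/504 + √2/7) = 21083/42 - 348*√2/7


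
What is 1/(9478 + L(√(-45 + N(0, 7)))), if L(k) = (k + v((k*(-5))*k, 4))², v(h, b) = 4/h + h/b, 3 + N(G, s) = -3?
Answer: 14605325053232400/197968419734361444961 - 138044059056000*I*√51/197968419734361444961 ≈ 7.3776e-5 - 4.9797e-6*I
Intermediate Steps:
N(G, s) = -6 (N(G, s) = -3 - 3 = -6)
L(k) = (k - 5*k²/4 - 4/(5*k²))² (L(k) = (k + (4/(((k*(-5))*k)) + ((k*(-5))*k)/4))² = (k + (4/(((-5*k)*k)) + ((-5*k)*k)*(¼)))² = (k + (4/((-5*k²)) - 5*k²*(¼)))² = (k + (4*(-1/(5*k²)) - 5*k²/4))² = (k + (-4/(5*k²) - 5*k²/4))² = (k + (-5*k²/4 - 4/(5*k²)))² = (k - 5*k²/4 - 4/(5*k²))²)
1/(9478 + L(√(-45 + N(0, 7)))) = 1/(9478 + (-16 - 25*(-45 - 6)² + 20*(√(-45 - 6))³)²/(400*(√(-45 - 6))⁴)) = 1/(9478 + (-16 - 25*(√(-51))⁴ + 20*(√(-51))³)²/(400*(√(-51))⁴)) = 1/(9478 + (-16 - 25*(I*√51)⁴ + 20*(I*√51)³)²/(400*(I*√51)⁴)) = 1/(9478 + (1/400)*(1/2601)*(-16 - 25*2601 + 20*(-51*I*√51))²) = 1/(9478 + (1/400)*(1/2601)*(-16 - 65025 - 1020*I*√51)²) = 1/(9478 + (1/400)*(1/2601)*(-65041 - 1020*I*√51)²) = 1/(9478 + (-65041 - 1020*I*√51)²/1040400)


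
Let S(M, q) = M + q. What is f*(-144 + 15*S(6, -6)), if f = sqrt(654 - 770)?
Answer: -288*I*sqrt(29) ≈ -1550.9*I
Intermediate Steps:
f = 2*I*sqrt(29) (f = sqrt(-116) = 2*I*sqrt(29) ≈ 10.77*I)
f*(-144 + 15*S(6, -6)) = (2*I*sqrt(29))*(-144 + 15*(6 - 6)) = (2*I*sqrt(29))*(-144 + 15*0) = (2*I*sqrt(29))*(-144 + 0) = (2*I*sqrt(29))*(-144) = -288*I*sqrt(29)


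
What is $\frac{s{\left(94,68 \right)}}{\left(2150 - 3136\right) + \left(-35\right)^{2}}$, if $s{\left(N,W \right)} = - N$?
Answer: $- \frac{94}{239} \approx -0.39331$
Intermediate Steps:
$\frac{s{\left(94,68 \right)}}{\left(2150 - 3136\right) + \left(-35\right)^{2}} = \frac{\left(-1\right) 94}{\left(2150 - 3136\right) + \left(-35\right)^{2}} = - \frac{94}{-986 + 1225} = - \frac{94}{239}$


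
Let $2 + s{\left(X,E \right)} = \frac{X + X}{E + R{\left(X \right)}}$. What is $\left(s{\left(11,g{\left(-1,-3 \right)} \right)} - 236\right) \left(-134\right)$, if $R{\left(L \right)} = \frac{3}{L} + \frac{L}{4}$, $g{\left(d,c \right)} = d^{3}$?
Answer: $\frac{2708676}{89} \approx 30435.0$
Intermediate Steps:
$R{\left(L \right)} = \frac{3}{L} + \frac{L}{4}$ ($R{\left(L \right)} = \frac{3}{L} + L \frac{1}{4} = \frac{3}{L} + \frac{L}{4}$)
$s{\left(X,E \right)} = -2 + \frac{2 X}{E + \frac{3}{X} + \frac{X}{4}}$ ($s{\left(X,E \right)} = -2 + \frac{X + X}{E + \left(\frac{3}{X} + \frac{X}{4}\right)} = -2 + \frac{2 X}{E + \frac{3}{X} + \frac{X}{4}}$)
$\left(s{\left(11,g{\left(-1,-3 \right)} \right)} - 236\right) \left(-134\right) = \left(\frac{2 \left(-12 + 3 \cdot 11^{2} - 4 \left(-1\right)^{3} \cdot 11\right)}{12 + 11^{2} + 4 \left(-1\right)^{3} \cdot 11} - 236\right) \left(-134\right) = \left(\frac{2 \left(-12 + 3 \cdot 121 - \left(-4\right) 11\right)}{12 + 121 + 4 \left(-1\right) 11} - 236\right) \left(-134\right) = \left(\frac{2 \left(-12 + 363 + 44\right)}{12 + 121 - 44} - 236\right) \left(-134\right) = \left(2 \cdot \frac{1}{89} \cdot 395 - 236\right) \left(-134\right) = \left(\frac{790}{89} - 236\right) \left(-134\right) = \left(- \frac{20214}{89}\right) \left(-134\right) = \frac{2708676}{89}$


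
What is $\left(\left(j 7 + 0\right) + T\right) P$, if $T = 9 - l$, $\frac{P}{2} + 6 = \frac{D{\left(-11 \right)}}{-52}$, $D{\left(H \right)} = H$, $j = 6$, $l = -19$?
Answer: $- \frac{10535}{13} \approx -810.38$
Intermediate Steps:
$P = - \frac{301}{26}$ ($P = -12 + 2 \left(- \frac{11}{-52}\right) = -12 + 2 \left(\left(-11\right) \left(- \frac{1}{52}\right)\right) = -12 + 2 \cdot \frac{11}{52} = -12 + \frac{11}{26} = - \frac{301}{26} \approx -11.577$)
$T = 28$ ($T = 9 - -19 = 9 + 19 = 28$)
$\left(\left(j 7 + 0\right) + T\right) P = \left(\left(6 \cdot 7 + 0\right) + 28\right) \left(- \frac{301}{26}\right) = \left(\left(42 + 0\right) + 28\right) \left(- \frac{301}{26}\right) = \left(42 + 28\right) \left(- \frac{301}{26}\right) = 70 \left(- \frac{301}{26}\right) = - \frac{10535}{13}$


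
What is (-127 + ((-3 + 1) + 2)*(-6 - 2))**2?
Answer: 16129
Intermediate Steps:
(-127 + ((-3 + 1) + 2)*(-6 - 2))**2 = (-127 + (-2 + 2)*(-8))**2 = (-127 + 0*(-8))**2 = (-127 + 0)**2 = (-127)**2 = 16129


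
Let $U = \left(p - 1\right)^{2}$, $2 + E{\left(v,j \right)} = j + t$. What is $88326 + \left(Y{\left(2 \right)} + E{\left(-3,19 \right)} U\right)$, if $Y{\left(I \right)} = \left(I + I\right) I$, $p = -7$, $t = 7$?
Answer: $89870$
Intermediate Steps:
$Y{\left(I \right)} = 2 I^{2}$ ($Y{\left(I \right)} = 2 I I = 2 I^{2}$)
$E{\left(v,j \right)} = 5 + j$ ($E{\left(v,j \right)} = -2 + \left(j + 7\right) = -2 + \left(7 + j\right) = 5 + j$)
$U = 64$ ($U = \left(-7 - 1\right)^{2} = \left(-8\right)^{2} = 64$)
$88326 + \left(Y{\left(2 \right)} + E{\left(-3,19 \right)} U\right) = 88326 + \left(2 \cdot 2^{2} + \left(5 + 19\right) 64\right) = 88326 + \left(2 \cdot 4 + 24 \cdot 64\right) = 88326 + \left(8 + 1536\right) = 88326 + 1544 = 89870$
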